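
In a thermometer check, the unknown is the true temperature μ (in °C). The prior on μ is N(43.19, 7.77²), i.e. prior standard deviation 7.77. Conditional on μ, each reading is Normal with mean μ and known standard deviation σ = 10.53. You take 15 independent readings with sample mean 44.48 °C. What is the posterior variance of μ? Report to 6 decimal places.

For Normal data with known variance σ², a Normal(μ₀, σ₀²) prior on μ is conjugate. Posterior precision = 1/σ₀² + n/σ²; posterior mean is the precision-weighted average of μ₀ and x̄.
σ₀² = 7.77² = 60.3729, σ² = 10.53² = 110.8809; σ² + n·σ₀² = 110.8809 + 15·60.3729 = 1016.4744.
Posterior precision = 1/σ₀² + n/σ² = 1/60.3729 + 15/110.8809 = (σ² + n·σ₀²)/(σ₀²σ²) = 1016.4744/(60.3729·110.8809); posterior variance σₙ² = σ₀²σ²/(σ² + n·σ₀²) = 60.3729·110.8809/1016.4744 = 6.585706.

6.585706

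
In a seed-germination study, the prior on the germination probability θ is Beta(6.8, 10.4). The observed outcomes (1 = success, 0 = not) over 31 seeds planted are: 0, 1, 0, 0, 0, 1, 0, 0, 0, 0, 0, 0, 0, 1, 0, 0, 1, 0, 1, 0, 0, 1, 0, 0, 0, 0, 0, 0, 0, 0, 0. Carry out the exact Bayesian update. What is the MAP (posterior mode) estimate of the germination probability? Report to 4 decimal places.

0.2554

The Beta prior is conjugate to a Binomial/Bernoulli likelihood; the update adds successes to α and failures to β.
Posterior: Beta(α+k, β+n−k) = Beta(6.8+6, 10.4+25) = Beta(12.8, 35.4).
Mode of Beta(a,b) for a,b>1 is (a−1)/(a+b−2) = 11.8/46.2 = 0.2554.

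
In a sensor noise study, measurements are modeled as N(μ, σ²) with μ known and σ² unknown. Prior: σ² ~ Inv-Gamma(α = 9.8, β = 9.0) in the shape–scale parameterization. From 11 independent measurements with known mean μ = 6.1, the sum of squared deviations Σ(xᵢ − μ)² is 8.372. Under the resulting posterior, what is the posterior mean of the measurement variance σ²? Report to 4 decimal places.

0.9221

With known mean μ and an Inverse-Gamma(α, β) prior on σ², the Normal likelihood is conjugate: posterior is Inv-Gamma(α + n/2, β + Σ(xᵢ−μ)²/2).
Posterior: Inv-Gamma(9.8 + 11/2, 9.0 + 8.372/2) = Inv-Gamma(15.30, 13.1860).
E[σ²|data] = β/(α−1) = 13.1860/14.30 = 0.9221.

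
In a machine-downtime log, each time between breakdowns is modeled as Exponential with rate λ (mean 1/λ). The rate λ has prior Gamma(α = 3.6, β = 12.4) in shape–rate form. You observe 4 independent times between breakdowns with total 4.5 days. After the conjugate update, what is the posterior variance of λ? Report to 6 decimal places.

0.026610

With a Gamma(shape α, rate β) prior on the exponential rate λ, the posterior after n observations with total T = Σxᵢ is Gamma(α+n, β+T).
Posterior: Gamma(3.6+4, 12.4+4.5) = Gamma(7.6, 16.9).
Var = α/β² = 0.026610.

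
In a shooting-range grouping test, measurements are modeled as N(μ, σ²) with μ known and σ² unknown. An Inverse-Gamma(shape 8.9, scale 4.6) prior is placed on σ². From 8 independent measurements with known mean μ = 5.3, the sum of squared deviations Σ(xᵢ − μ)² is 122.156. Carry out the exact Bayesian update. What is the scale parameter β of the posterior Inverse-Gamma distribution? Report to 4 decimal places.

65.6780

With known mean μ and an Inverse-Gamma(α, β) prior on σ², the Normal likelihood is conjugate: posterior is Inv-Gamma(α + n/2, β + Σ(xᵢ−μ)²/2).
Posterior: Inv-Gamma(8.9 + 8/2, 4.6 + 122.156/2) = Inv-Gamma(12.90, 65.6780).
Posterior β = 65.6780.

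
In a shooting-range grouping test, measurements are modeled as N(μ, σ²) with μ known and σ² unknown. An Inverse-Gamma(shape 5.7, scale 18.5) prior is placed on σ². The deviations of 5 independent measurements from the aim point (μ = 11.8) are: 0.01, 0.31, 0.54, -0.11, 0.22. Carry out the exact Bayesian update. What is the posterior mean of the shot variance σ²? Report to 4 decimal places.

With known mean μ and an Inverse-Gamma(α, β) prior on σ², the Normal likelihood is conjugate: posterior is Inv-Gamma(α + n/2, β + Σ(xᵢ−μ)²/2).
Σ(xᵢ−μ)² = (0.01)² + (0.31)² + (0.54)² + (-0.11)² + (0.22)² = 0.4483.
Posterior: Inv-Gamma(5.7 + 5/2, 18.5 + 0.4483/2) = Inv-Gamma(8.20, 18.72415).
E[σ²|data] = β/(α−1) = 18.72415/7.20 = 2.6006.

2.6006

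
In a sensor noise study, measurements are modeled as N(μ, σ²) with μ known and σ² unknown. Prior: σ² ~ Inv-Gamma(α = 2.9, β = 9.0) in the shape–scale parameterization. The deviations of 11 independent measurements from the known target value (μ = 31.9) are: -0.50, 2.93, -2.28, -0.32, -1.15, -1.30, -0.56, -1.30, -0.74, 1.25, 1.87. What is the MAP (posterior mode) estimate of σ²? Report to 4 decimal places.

2.2744

With known mean μ and an Inverse-Gamma(α, β) prior on σ², the Normal likelihood is conjugate: posterior is Inv-Gamma(α + n/2, β + Σ(xᵢ−μ)²/2).
Σ(xᵢ−μ)² = (-0.50)² + (2.93)² + (-2.28)² + (-0.32)² + (-1.15)² + (-1.30)² + (-0.56)² + (-1.30)² + (-0.74)² + (1.25)² + (1.87)² = 24.7588.
Posterior: Inv-Gamma(2.9 + 11/2, 9.0 + 24.7588/2) = Inv-Gamma(8.40, 21.37940).
Mode = β/(α+1) = 21.37940/9.40 = 2.2744.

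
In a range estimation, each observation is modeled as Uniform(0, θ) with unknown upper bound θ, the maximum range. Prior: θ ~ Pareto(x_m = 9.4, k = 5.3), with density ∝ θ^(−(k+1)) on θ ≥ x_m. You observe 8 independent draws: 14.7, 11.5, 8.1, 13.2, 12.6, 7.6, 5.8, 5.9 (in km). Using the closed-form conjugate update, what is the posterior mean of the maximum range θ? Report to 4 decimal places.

A Pareto(scale x_m, shape k) prior on the upper bound θ of Uniform(0, θ) is conjugate: posterior is Pareto(max(x_m, max xᵢ), k + n).
Sample maximum = 14.7; prior scale x_m = 9.4 → posterior scale = max = 14.7.
Posterior shape = 5.3 + 8 = 13.3.
E[θ|data] = k·x_m/(k−1) = 13.3·14.7/12.3 = 15.8951.

15.8951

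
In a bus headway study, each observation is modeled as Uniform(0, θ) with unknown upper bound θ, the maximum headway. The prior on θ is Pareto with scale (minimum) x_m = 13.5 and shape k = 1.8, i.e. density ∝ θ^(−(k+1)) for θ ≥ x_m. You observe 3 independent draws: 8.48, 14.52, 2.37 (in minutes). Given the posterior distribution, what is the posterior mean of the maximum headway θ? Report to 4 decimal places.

18.3411

A Pareto(scale x_m, shape k) prior on the upper bound θ of Uniform(0, θ) is conjugate: posterior is Pareto(max(x_m, max xᵢ), k + n).
Sample maximum = 14.52; prior scale x_m = 13.5 → posterior scale = max = 14.52.
Posterior shape = 1.8 + 3 = 4.8.
E[θ|data] = k·x_m/(k−1) = 4.8·14.52/3.8 = 18.3411.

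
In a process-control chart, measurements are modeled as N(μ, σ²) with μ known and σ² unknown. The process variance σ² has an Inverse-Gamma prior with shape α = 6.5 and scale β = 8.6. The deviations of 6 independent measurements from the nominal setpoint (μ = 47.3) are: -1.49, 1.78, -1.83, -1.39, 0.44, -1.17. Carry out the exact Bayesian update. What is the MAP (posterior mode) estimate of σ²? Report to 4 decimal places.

1.4015

With known mean μ and an Inverse-Gamma(α, β) prior on σ², the Normal likelihood is conjugate: posterior is Inv-Gamma(α + n/2, β + Σ(xᵢ−μ)²/2).
Σ(xᵢ−μ)² = (-1.49)² + (1.78)² + (-1.83)² + (-1.39)² + (0.44)² + (-1.17)² = 12.2320.
Posterior: Inv-Gamma(6.5 + 6/2, 8.6 + 12.2320/2) = Inv-Gamma(9.50, 14.71600).
Mode = β/(α+1) = 14.71600/10.50 = 1.4015.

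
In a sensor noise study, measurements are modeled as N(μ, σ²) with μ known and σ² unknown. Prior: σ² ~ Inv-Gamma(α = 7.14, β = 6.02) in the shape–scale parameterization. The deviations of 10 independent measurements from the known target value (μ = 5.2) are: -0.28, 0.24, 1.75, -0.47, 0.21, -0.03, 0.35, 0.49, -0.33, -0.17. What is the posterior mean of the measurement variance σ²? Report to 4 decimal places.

0.7183

With known mean μ and an Inverse-Gamma(α, β) prior on σ², the Normal likelihood is conjugate: posterior is Inv-Gamma(α + n/2, β + Σ(xᵢ−μ)²/2).
Σ(xᵢ−μ)² = (-0.28)² + (0.24)² + (1.75)² + (-0.47)² + (0.21)² + (-0.03)² + (0.35)² + (0.49)² + (-0.33)² + (-0.17)² = 3.9648.
Posterior: Inv-Gamma(7.14 + 10/2, 6.02 + 3.9648/2) = Inv-Gamma(12.14, 8.00240).
E[σ²|data] = β/(α−1) = 8.00240/11.14 = 0.7183.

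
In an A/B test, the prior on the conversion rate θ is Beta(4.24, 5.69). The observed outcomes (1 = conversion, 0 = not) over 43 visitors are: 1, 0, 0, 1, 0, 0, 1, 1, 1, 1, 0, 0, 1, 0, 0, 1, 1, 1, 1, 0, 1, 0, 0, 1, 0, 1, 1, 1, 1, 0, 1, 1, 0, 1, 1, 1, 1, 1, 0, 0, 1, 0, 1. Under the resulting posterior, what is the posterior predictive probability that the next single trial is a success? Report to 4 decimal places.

The Beta prior is conjugate to a Binomial/Bernoulli likelihood; the update adds successes to α and failures to β.
Posterior: Beta(α+k, β+n−k) = Beta(4.24+26, 5.69+17) = Beta(30.24, 22.69).
For a single future Bernoulli trial, P(success | data) = α/(α+β) = 0.5713.

0.5713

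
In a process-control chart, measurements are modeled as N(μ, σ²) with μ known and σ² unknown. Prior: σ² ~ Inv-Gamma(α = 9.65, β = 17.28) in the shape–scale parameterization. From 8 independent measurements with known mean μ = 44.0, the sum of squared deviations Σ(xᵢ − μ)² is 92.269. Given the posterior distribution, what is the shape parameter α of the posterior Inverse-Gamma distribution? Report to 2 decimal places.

With known mean μ and an Inverse-Gamma(α, β) prior on σ², the Normal likelihood is conjugate: posterior is Inv-Gamma(α + n/2, β + Σ(xᵢ−μ)²/2).
Posterior: Inv-Gamma(9.65 + 8/2, 17.28 + 92.269/2) = Inv-Gamma(13.65, 63.4145).
Posterior α = 13.65.

13.65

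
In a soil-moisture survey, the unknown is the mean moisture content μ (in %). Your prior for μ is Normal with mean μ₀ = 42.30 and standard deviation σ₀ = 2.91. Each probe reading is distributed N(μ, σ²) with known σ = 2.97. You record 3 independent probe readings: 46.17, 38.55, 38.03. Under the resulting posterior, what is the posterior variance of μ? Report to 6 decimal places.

2.182493

For Normal data with known variance σ², a Normal(μ₀, σ₀²) prior on μ is conjugate. Posterior precision = 1/σ₀² + n/σ²; posterior mean is the precision-weighted average of μ₀ and x̄.
σ₀² = 2.91² = 8.4681, σ² = 2.97² = 8.8209; σ² + n·σ₀² = 8.8209 + 3·8.4681 = 34.2252.
Posterior precision = 1/σ₀² + n/σ² = 1/8.4681 + 3/8.8209 = (σ² + n·σ₀²)/(σ₀²σ²) = 34.2252/(8.4681·8.8209); posterior variance σₙ² = σ₀²σ²/(σ² + n·σ₀²) = 8.4681·8.8209/34.2252 = 2.182493.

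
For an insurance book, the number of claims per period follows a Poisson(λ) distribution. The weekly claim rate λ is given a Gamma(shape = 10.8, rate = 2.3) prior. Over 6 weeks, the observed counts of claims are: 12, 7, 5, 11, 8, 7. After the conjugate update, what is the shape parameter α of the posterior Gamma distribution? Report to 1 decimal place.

With a Gamma(shape α, rate β) prior, the Poisson likelihood is conjugate: the posterior is Gamma(α + ΣXᵢ, β + n).
Sum of counts S = 50 over n = 6 weeks.
Posterior: Gamma(α+S, β+n) = Gamma(10.8+50, 2.3+6) = Gamma(60.8, 8.3).
Posterior α = 60.8.

60.8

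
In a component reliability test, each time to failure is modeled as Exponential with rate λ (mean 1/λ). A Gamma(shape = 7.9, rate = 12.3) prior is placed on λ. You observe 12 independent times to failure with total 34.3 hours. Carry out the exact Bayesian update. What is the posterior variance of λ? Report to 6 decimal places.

0.009164

With a Gamma(shape α, rate β) prior on the exponential rate λ, the posterior after n observations with total T = Σxᵢ is Gamma(α+n, β+T).
Posterior: Gamma(7.9+12, 12.3+34.3) = Gamma(19.9, 46.6).
Var = α/β² = 0.009164.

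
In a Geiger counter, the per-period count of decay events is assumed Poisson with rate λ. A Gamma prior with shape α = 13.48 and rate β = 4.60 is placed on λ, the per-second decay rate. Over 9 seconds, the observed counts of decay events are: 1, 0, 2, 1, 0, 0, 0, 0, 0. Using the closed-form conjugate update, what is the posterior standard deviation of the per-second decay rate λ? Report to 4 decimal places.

0.3074

With a Gamma(shape α, rate β) prior, the Poisson likelihood is conjugate: the posterior is Gamma(α + ΣXᵢ, β + n).
Sum of counts S = 4 over n = 9 seconds.
Posterior: Gamma(α+S, β+n) = Gamma(13.48+4, 4.60+9) = Gamma(17.48, 13.60).
SD = √α/β = √17.48/13.60 = 0.3074.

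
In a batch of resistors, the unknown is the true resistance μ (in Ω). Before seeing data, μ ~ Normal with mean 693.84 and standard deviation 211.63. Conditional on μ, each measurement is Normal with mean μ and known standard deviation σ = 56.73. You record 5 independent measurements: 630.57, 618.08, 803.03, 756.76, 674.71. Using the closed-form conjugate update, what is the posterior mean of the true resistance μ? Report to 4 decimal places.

696.5905

For Normal data with known variance σ², a Normal(μ₀, σ₀²) prior on μ is conjugate. Posterior precision = 1/σ₀² + n/σ²; posterior mean is the precision-weighted average of μ₀ and x̄.
Σxᵢ = 630.57 + 618.08 + 803.03 + 756.76 + 674.71 = 3483.15, so n·x̄ = 3483.15.
σ₀² = 211.63² = 44787.2569, σ² = 56.73² = 3218.2929; σ² + n·σ₀² = 3218.2929 + 5·44787.2569 = 227154.5774.
Posterior mean = (μ₀/σ₀² + n·x̄/σ²)/(1/σ₀² + n/σ²) = (σ²·μ₀ + σ₀²·n·x̄)/(σ² + n·σ₀²) = (3218.2929·693.84 + 44787.2569·3483.15)/227154.5774 = 158233714.216971/227154.5774 = 696.5905.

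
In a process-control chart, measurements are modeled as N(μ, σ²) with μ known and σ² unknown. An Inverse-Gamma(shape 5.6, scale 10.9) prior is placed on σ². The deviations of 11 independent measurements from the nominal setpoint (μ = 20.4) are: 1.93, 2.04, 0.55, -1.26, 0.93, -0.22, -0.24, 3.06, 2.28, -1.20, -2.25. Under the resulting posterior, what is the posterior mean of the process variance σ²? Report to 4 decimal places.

2.6541

With known mean μ and an Inverse-Gamma(α, β) prior on σ², the Normal likelihood is conjugate: posterior is Inv-Gamma(α + n/2, β + Σ(xᵢ−μ)²/2).
Σ(xᵢ−μ)² = (1.93)² + (2.04)² + (0.55)² + (-1.26)² + (0.93)² + (-0.22)² + (-0.24)² + (3.06)² + (2.28)² + (-1.20)² + (-2.25)² = 31.8120.
Posterior: Inv-Gamma(5.6 + 11/2, 10.9 + 31.8120/2) = Inv-Gamma(11.10, 26.80600).
E[σ²|data] = β/(α−1) = 26.80600/10.10 = 2.6541.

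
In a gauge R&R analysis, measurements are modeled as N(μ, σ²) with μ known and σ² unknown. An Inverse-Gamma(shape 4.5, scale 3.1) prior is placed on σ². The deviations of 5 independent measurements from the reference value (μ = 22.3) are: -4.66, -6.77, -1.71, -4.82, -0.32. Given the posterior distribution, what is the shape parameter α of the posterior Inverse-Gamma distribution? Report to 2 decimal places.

7.00

With known mean μ and an Inverse-Gamma(α, β) prior on σ², the Normal likelihood is conjugate: posterior is Inv-Gamma(α + n/2, β + Σ(xᵢ−μ)²/2).
Σ(xᵢ−μ)² = (-4.66)² + (-6.77)² + (-1.71)² + (-4.82)² + (-0.32)² = 93.8074.
Posterior: Inv-Gamma(4.5 + 5/2, 3.1 + 93.8074/2) = Inv-Gamma(7.00, 50.00370).
Posterior α = 7.00.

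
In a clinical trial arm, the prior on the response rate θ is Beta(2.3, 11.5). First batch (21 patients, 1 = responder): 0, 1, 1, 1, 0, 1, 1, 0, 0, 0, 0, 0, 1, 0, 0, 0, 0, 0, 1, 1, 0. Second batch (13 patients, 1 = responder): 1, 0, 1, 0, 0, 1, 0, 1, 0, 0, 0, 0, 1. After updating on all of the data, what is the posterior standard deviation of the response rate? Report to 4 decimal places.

0.0668

The Beta prior is conjugate to a Binomial/Bernoulli likelihood; the update adds successes to α and failures to β.
After batch 1: Beta(2.3+8, 11.5+13) = Beta(10.3, 24.5).
After batch 2: Beta(10.3+5, 24.5+8) = Beta(15.3, 32.5).
Var = αβ/((α+β)²(α+β+1)) = 15.3·32.5/(47.8²·48.8) = 0.00445963; SD = √0.00445963 = 0.0668.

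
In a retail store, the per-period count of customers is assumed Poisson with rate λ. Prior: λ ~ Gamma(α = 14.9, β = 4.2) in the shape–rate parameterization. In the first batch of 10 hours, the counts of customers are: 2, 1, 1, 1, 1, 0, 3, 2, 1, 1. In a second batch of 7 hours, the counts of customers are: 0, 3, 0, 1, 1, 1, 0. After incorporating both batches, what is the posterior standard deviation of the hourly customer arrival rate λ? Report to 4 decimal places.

0.2746

With a Gamma(shape α, rate β) prior, the Poisson likelihood is conjugate: the posterior is Gamma(α + ΣXᵢ, β + n).
Batch 1: sum of counts S = 13 over n = 10 hours.
After batch 1: Gamma(α+S, β+n) = Gamma(14.9+13, 4.2+10) = Gamma(27.9, 14.2).
Batch 2: sum of counts S = 6 over n = 7 hours.
After batch 2: Gamma(α+S, β+n) = Gamma(27.9+6, 14.2+7) = Gamma(33.9, 21.2).
SD = √α/β = √33.9/21.2 = 0.2746.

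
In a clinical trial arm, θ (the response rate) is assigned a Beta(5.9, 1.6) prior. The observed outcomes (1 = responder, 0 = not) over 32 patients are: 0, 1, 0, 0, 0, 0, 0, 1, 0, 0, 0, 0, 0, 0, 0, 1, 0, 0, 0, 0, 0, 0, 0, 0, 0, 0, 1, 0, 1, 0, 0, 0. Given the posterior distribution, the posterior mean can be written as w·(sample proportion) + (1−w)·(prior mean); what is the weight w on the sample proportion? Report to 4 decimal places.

The Beta prior is conjugate to a Binomial/Bernoulli likelihood; the update adds successes to α and failures to β.
Posterior mean = (α₀+k)/(α₀+β₀+n) = [n/(α₀+β₀+n)]·(k/n) + [(α₀+β₀)/(α₀+β₀+n)]·α₀/(α₀+β₀), so only n and the prior enter the weight.
The weight on the data is w = n/(α₀+β₀+n) = 32/(5.9+1.6+32) = 32/39.5 = 0.8101.

0.8101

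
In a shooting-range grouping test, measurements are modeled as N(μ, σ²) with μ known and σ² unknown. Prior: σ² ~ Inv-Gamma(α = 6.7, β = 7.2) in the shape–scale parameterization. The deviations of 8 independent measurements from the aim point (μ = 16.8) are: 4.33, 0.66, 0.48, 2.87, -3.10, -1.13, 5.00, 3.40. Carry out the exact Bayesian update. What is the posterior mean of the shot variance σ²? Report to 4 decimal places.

With known mean μ and an Inverse-Gamma(α, β) prior on σ², the Normal likelihood is conjugate: posterior is Inv-Gamma(α + n/2, β + Σ(xᵢ−μ)²/2).
Σ(xᵢ−μ)² = (4.33)² + (0.66)² + (0.48)² + (2.87)² + (-3.10)² + (-1.13)² + (5.00)² + (3.40)² = 75.0987.
Posterior: Inv-Gamma(6.7 + 8/2, 7.2 + 75.0987/2) = Inv-Gamma(10.70, 44.74935).
E[σ²|data] = β/(α−1) = 44.74935/9.70 = 4.6133.

4.6133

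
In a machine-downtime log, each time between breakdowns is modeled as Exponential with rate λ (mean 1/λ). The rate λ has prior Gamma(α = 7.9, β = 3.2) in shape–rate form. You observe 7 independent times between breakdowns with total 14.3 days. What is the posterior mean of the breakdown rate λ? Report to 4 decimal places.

With a Gamma(shape α, rate β) prior on the exponential rate λ, the posterior after n observations with total T = Σxᵢ is Gamma(α+n, β+T).
Posterior: Gamma(7.9+7, 3.2+14.3) = Gamma(14.9, 17.5).
Posterior mean of λ = α/β = 14.9/17.5 = 0.8514.

0.8514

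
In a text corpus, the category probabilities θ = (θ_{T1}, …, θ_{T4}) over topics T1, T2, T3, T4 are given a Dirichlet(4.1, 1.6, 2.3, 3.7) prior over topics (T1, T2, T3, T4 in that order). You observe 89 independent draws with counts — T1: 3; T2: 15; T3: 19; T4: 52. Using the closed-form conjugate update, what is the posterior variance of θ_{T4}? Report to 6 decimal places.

0.002430

The Dirichlet prior is conjugate to the Multinomial likelihood: each posterior αⱼ = prior αⱼ + observed count nⱼ.
Posterior concentration: (7.1, 16.6, 21.3, 55.7), total = 100.7.
Var[θ_j] = α_j(Σα−α_j)/((Σα)²(Σα+1)) = 55.7·45.0/(100.7²·101.7) = 0.002430.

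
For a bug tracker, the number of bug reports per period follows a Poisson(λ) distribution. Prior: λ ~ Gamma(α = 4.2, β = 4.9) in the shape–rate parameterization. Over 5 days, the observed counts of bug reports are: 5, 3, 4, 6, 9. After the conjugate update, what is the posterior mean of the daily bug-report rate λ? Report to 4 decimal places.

With a Gamma(shape α, rate β) prior, the Poisson likelihood is conjugate: the posterior is Gamma(α + ΣXᵢ, β + n).
Sum of counts S = 27 over n = 5 days.
Posterior: Gamma(α+S, β+n) = Gamma(4.2+27, 4.9+5) = Gamma(31.2, 9.9).
Posterior mean = α/β = 31.2/9.9 = 3.1515.

3.1515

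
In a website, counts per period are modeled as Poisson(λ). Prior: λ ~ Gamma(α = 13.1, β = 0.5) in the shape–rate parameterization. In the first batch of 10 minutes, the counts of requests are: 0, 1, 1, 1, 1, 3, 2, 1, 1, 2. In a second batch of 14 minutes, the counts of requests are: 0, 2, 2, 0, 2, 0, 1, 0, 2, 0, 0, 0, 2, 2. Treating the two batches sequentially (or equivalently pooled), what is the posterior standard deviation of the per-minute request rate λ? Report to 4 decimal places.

With a Gamma(shape α, rate β) prior, the Poisson likelihood is conjugate: the posterior is Gamma(α + ΣXᵢ, β + n).
Batch 1: sum of counts S = 13 over n = 10 minutes.
After batch 1: Gamma(α+S, β+n) = Gamma(13.1+13, 0.5+10) = Gamma(26.1, 10.5).
Batch 2: sum of counts S = 13 over n = 14 minutes.
After batch 2: Gamma(α+S, β+n) = Gamma(26.1+13, 10.5+14) = Gamma(39.1, 24.5).
SD = √α/β = √39.1/24.5 = 0.2552.

0.2552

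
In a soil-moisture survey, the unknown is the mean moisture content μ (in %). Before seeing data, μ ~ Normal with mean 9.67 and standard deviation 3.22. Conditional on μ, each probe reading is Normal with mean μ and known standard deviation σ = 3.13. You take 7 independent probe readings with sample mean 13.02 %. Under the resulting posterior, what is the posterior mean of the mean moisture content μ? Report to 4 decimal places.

For Normal data with known variance σ², a Normal(μ₀, σ₀²) prior on μ is conjugate. Posterior precision = 1/σ₀² + n/σ²; posterior mean is the precision-weighted average of μ₀ and x̄.
n·x̄ = 7·13.02 = 91.14.
σ₀² = 3.22² = 10.3684, σ² = 3.13² = 9.7969; σ² + n·σ₀² = 9.7969 + 7·10.3684 = 82.3757.
Posterior mean = (μ₀/σ₀² + n·x̄/σ²)/(1/σ₀² + n/σ²) = (σ²·μ₀ + σ₀²·n·x̄)/(σ² + n·σ₀²) = (9.7969·9.67 + 10.3684·91.14)/82.3757 = 1039.711999/82.3757 = 12.6216.

12.6216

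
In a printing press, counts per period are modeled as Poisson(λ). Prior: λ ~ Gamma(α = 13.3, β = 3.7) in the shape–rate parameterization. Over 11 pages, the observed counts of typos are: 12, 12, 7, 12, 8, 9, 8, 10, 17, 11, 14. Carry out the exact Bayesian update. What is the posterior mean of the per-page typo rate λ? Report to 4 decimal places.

With a Gamma(shape α, rate β) prior, the Poisson likelihood is conjugate: the posterior is Gamma(α + ΣXᵢ, β + n).
Sum of counts S = 120 over n = 11 pages.
Posterior: Gamma(α+S, β+n) = Gamma(13.3+120, 3.7+11) = Gamma(133.3, 14.7).
Posterior mean = α/β = 133.3/14.7 = 9.0680.

9.0680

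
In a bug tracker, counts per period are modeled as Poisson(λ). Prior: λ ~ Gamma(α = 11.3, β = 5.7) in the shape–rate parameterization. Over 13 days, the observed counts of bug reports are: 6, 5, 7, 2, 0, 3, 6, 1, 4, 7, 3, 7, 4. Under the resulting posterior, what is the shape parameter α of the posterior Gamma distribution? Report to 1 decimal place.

66.3

With a Gamma(shape α, rate β) prior, the Poisson likelihood is conjugate: the posterior is Gamma(α + ΣXᵢ, β + n).
Sum of counts S = 55 over n = 13 days.
Posterior: Gamma(α+S, β+n) = Gamma(11.3+55, 5.7+13) = Gamma(66.3, 18.7).
Posterior α = 66.3.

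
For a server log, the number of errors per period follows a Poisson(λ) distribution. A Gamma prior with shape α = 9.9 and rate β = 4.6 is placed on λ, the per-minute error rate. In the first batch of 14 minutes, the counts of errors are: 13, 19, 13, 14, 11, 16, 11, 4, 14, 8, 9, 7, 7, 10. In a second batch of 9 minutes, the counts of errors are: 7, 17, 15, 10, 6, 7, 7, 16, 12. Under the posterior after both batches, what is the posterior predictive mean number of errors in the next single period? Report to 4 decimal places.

With a Gamma(shape α, rate β) prior, the Poisson likelihood is conjugate: the posterior is Gamma(α + ΣXᵢ, β + n).
Batch 1: sum of counts S = 156 over n = 14 minutes.
After batch 1: Gamma(α+S, β+n) = Gamma(9.9+156, 4.6+14) = Gamma(165.9, 18.6).
Batch 2: sum of counts S = 97 over n = 9 minutes.
After batch 2: Gamma(α+S, β+n) = Gamma(165.9+97, 18.6+9) = Gamma(262.9, 27.6).
The predictive distribution for one future period is NegBinom with mean α/β = 9.5254.

9.5254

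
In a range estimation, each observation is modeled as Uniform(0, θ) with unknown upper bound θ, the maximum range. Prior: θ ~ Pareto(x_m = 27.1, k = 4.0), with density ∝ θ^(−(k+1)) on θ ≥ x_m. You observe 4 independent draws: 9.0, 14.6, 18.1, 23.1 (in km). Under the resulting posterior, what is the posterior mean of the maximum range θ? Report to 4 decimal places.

30.9714

A Pareto(scale x_m, shape k) prior on the upper bound θ of Uniform(0, θ) is conjugate: posterior is Pareto(max(x_m, max xᵢ), k + n).
Sample maximum = 23.1; prior scale x_m = 27.1 → posterior scale = max = 27.1.
Posterior shape = 4.0 + 4 = 8.0.
E[θ|data] = k·x_m/(k−1) = 8.0·27.1/7.0 = 30.9714.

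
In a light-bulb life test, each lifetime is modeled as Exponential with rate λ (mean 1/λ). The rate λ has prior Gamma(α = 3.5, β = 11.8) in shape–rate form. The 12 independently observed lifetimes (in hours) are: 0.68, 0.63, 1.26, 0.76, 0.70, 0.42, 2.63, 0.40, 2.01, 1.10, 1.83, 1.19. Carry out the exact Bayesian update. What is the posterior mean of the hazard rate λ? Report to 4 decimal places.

With a Gamma(shape α, rate β) prior on the exponential rate λ, the posterior after n observations with total T = Σxᵢ is Gamma(α+n, β+T).
Sum of observations T = 13.61 hours; n = 12.
Posterior: Gamma(3.5+12, 11.8+13.61) = Gamma(15.5, 25.41).
Posterior mean of λ = α/β = 15.5/25.41 = 0.6100.

0.6100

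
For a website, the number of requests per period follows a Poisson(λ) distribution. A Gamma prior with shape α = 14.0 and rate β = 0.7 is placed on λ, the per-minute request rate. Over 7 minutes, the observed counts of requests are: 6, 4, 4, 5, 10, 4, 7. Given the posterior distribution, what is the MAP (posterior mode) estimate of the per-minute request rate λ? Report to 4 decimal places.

With a Gamma(shape α, rate β) prior, the Poisson likelihood is conjugate: the posterior is Gamma(α + ΣXᵢ, β + n).
Sum of counts S = 40 over n = 7 minutes.
Posterior: Gamma(α+S, β+n) = Gamma(14.0+40, 0.7+7) = Gamma(54.0, 7.7).
Mode of Gamma(α,β) for α≥1 is (α−1)/β = 53.0/7.7 = 6.8831.

6.8831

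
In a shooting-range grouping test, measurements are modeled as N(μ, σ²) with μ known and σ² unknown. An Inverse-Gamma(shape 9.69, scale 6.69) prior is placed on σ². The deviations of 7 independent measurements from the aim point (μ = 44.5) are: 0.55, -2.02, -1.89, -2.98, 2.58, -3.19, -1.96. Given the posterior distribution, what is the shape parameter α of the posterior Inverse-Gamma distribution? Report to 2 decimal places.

With known mean μ and an Inverse-Gamma(α, β) prior on σ², the Normal likelihood is conjugate: posterior is Inv-Gamma(α + n/2, β + Σ(xᵢ−μ)²/2).
Σ(xᵢ−μ)² = (0.55)² + (-2.02)² + (-1.89)² + (-2.98)² + (2.58)² + (-3.19)² + (-1.96)² = 37.5095.
Posterior: Inv-Gamma(9.69 + 7/2, 6.69 + 37.5095/2) = Inv-Gamma(13.19, 25.44475).
Posterior α = 13.19.

13.19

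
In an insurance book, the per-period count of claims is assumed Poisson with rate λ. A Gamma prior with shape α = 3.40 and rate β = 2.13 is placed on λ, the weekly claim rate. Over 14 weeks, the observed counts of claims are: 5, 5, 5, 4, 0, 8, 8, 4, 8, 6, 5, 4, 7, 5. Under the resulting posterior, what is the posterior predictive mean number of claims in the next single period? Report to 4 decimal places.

4.7985

With a Gamma(shape α, rate β) prior, the Poisson likelihood is conjugate: the posterior is Gamma(α + ΣXᵢ, β + n).
Sum of counts S = 74 over n = 14 weeks.
Posterior: Gamma(α+S, β+n) = Gamma(3.40+74, 2.13+14) = Gamma(77.40, 16.13).
The predictive distribution for one future period is NegBinom with mean α/β = 4.7985.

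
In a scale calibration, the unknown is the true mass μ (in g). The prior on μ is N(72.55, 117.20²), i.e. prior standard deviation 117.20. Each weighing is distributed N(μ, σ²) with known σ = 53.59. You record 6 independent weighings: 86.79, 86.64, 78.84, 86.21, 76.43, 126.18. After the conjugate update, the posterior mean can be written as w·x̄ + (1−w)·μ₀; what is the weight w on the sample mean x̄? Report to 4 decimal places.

For Normal data with known variance σ², a Normal(μ₀, σ₀²) prior on μ is conjugate. Posterior precision = 1/σ₀² + n/σ²; posterior mean is the precision-weighted average of μ₀ and x̄.
σ₀² = 117.20² = 13735.84, σ² = 53.59² = 2871.8881. Prior precision 1/σ₀² = 1/13735.84; data precision n/σ² = 6/2871.8881.
w = (n/σ²)/(1/σ₀² + n/σ²) = n·σ₀²/(σ² + n·σ₀²) = 6·13735.84/(2871.8881 + 6·13735.84) = 82415.04/85286.9281 = 0.9663.

0.9663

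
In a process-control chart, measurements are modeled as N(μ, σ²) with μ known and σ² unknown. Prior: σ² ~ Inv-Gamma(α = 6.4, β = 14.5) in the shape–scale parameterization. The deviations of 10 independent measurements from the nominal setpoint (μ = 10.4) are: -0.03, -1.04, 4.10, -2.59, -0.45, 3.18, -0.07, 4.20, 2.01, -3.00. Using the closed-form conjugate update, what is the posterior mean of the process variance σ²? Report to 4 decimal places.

4.5481

With known mean μ and an Inverse-Gamma(α, β) prior on σ², the Normal likelihood is conjugate: posterior is Inv-Gamma(α + n/2, β + Σ(xᵢ−μ)²/2).
Σ(xᵢ−μ)² = (-0.03)² + (-1.04)² + (4.10)² + (-2.59)² + (-0.45)² + (3.18)² + (-0.07)² + (4.20)² + (2.01)² + (-3.00)² = 65.6005.
Posterior: Inv-Gamma(6.4 + 10/2, 14.5 + 65.6005/2) = Inv-Gamma(11.40, 47.30025).
E[σ²|data] = β/(α−1) = 47.30025/10.40 = 4.5481.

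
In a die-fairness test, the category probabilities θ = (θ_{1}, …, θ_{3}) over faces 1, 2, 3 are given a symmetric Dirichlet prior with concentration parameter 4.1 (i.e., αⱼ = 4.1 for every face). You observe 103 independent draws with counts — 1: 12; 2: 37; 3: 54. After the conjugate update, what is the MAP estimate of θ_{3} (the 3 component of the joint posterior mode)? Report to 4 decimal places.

0.5085

The Dirichlet prior is conjugate to the Multinomial likelihood: each posterior αⱼ = prior αⱼ + observed count nⱼ.
Posterior concentration: (16.1, 41.1, 58.1), total = 115.3.
Joint mode component: (α_{3}−1)/(Σα−K) = 57.1/112.3 = 0.5085.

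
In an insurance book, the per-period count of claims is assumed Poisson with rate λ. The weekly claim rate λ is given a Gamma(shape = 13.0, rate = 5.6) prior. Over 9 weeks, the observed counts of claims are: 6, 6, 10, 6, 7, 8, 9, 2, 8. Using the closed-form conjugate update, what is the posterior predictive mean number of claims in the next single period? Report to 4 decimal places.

With a Gamma(shape α, rate β) prior, the Poisson likelihood is conjugate: the posterior is Gamma(α + ΣXᵢ, β + n).
Sum of counts S = 62 over n = 9 weeks.
Posterior: Gamma(α+S, β+n) = Gamma(13.0+62, 5.6+9) = Gamma(75.0, 14.6).
The predictive distribution for one future period is NegBinom with mean α/β = 5.1370.

5.1370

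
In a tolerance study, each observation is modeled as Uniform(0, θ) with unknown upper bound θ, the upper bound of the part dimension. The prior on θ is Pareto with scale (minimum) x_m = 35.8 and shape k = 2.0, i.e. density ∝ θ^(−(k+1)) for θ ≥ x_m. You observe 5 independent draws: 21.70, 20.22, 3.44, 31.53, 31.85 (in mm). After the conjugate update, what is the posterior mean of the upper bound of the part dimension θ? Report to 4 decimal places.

41.7667

A Pareto(scale x_m, shape k) prior on the upper bound θ of Uniform(0, θ) is conjugate: posterior is Pareto(max(x_m, max xᵢ), k + n).
Sample maximum = 31.85; prior scale x_m = 35.8 → posterior scale = max = 35.80.
Posterior shape = 2.0 + 5 = 7.0.
E[θ|data] = k·x_m/(k−1) = 7.0·35.80/6.0 = 41.7667.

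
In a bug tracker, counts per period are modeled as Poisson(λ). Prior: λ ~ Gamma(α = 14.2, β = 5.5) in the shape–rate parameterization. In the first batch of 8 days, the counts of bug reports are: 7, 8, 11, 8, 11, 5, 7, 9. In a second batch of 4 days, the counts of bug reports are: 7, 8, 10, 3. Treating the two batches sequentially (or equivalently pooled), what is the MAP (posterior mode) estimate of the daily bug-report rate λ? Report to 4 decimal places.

6.1257

With a Gamma(shape α, rate β) prior, the Poisson likelihood is conjugate: the posterior is Gamma(α + ΣXᵢ, β + n).
Batch 1: sum of counts S = 66 over n = 8 days.
After batch 1: Gamma(α+S, β+n) = Gamma(14.2+66, 5.5+8) = Gamma(80.2, 13.5).
Batch 2: sum of counts S = 28 over n = 4 days.
After batch 2: Gamma(α+S, β+n) = Gamma(80.2+28, 13.5+4) = Gamma(108.2, 17.5).
Mode of Gamma(α,β) for α≥1 is (α−1)/β = 107.2/17.5 = 6.1257.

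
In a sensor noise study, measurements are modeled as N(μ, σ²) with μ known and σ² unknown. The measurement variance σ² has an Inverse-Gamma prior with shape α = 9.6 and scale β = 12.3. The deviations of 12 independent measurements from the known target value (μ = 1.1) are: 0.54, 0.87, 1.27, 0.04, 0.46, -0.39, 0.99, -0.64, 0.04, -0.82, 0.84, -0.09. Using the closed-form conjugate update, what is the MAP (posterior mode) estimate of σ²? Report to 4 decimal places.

With known mean μ and an Inverse-Gamma(α, β) prior on σ², the Normal likelihood is conjugate: posterior is Inv-Gamma(α + n/2, β + Σ(xᵢ−μ)²/2).
Σ(xᵢ−μ)² = (0.54)² + (0.87)² + (1.27)² + (0.04)² + (0.46)² + (-0.39)² + (0.99)² + (-0.64)² + (0.04)² + (-0.82)² + (0.84)² + (-0.09)² = 5.8041.
Posterior: Inv-Gamma(9.6 + 12/2, 12.3 + 5.8041/2) = Inv-Gamma(15.60, 15.20205).
Mode = β/(α+1) = 15.20205/16.60 = 0.9158.

0.9158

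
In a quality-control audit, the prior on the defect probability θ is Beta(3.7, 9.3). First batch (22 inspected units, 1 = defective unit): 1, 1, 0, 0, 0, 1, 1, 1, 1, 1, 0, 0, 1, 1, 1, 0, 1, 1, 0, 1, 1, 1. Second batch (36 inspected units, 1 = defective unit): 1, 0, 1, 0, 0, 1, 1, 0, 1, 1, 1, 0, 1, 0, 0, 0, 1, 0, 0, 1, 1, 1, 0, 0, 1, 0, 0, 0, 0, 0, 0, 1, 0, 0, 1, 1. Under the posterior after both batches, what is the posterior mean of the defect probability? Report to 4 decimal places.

0.4887

The Beta prior is conjugate to a Binomial/Bernoulli likelihood; the update adds successes to α and failures to β.
After batch 1: Beta(3.7+15, 9.3+7) = Beta(18.7, 16.3).
After batch 2: Beta(18.7+16, 16.3+20) = Beta(34.7, 36.3).
Posterior mean = α/(α+β) = 34.7/71.0 = 0.4887.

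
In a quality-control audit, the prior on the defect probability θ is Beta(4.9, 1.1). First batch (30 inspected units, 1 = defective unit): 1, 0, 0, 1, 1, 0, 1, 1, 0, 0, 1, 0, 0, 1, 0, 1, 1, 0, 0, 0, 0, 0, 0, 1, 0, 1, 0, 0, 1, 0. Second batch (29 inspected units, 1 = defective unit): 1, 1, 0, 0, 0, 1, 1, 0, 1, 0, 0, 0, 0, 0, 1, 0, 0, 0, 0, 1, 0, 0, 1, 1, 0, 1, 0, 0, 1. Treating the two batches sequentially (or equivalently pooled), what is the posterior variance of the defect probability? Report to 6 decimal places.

0.003712

The Beta prior is conjugate to a Binomial/Bernoulli likelihood; the update adds successes to α and failures to β.
After batch 1: Beta(4.9+12, 1.1+18) = Beta(16.9, 19.1).
After batch 2: Beta(16.9+11, 19.1+18) = Beta(27.9, 37.1).
Var = αβ/((α+β)²(α+β+1)) = 27.9·37.1/(65.0²·66.0) = 0.003712.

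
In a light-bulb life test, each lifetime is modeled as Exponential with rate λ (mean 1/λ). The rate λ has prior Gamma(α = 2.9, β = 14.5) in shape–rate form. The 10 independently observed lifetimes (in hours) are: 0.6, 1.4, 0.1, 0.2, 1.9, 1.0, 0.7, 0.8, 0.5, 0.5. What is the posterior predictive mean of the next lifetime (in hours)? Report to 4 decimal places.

1.8655

With a Gamma(shape α, rate β) prior on the exponential rate λ, the posterior after n observations with total T = Σxᵢ is Gamma(α+n, β+T).
Sum of observations T = 7.7 hours; n = 10.
Posterior: Gamma(2.9+10, 14.5+7.7) = Gamma(12.9, 22.2).
The predictive distribution for the next observation is Lomax; its mean is β/(α−1) = 22.2/11.9 = 1.8655.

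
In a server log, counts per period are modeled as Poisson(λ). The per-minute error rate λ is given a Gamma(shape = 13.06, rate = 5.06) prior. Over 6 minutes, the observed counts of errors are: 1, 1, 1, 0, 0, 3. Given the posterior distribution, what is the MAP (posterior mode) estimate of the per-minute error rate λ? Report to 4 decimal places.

1.6329

With a Gamma(shape α, rate β) prior, the Poisson likelihood is conjugate: the posterior is Gamma(α + ΣXᵢ, β + n).
Sum of counts S = 6 over n = 6 minutes.
Posterior: Gamma(α+S, β+n) = Gamma(13.06+6, 5.06+6) = Gamma(19.06, 11.06).
Mode of Gamma(α,β) for α≥1 is (α−1)/β = 18.06/11.06 = 1.6329.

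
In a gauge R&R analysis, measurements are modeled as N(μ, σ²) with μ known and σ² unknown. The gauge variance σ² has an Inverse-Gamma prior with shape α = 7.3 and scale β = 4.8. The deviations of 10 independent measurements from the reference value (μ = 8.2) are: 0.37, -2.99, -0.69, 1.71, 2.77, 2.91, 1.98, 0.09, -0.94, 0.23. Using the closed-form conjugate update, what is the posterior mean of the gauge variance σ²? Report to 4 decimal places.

With known mean μ and an Inverse-Gamma(α, β) prior on σ², the Normal likelihood is conjugate: posterior is Inv-Gamma(α + n/2, β + Σ(xᵢ−μ)²/2).
Σ(xᵢ−μ)² = (0.37)² + (-2.99)² + (-0.69)² + (1.71)² + (2.77)² + (2.91)² + (1.98)² + (0.09)² + (-0.94)² + (0.23)² = 33.4832.
Posterior: Inv-Gamma(7.3 + 10/2, 4.8 + 33.4832/2) = Inv-Gamma(12.30, 21.54160).
E[σ²|data] = β/(α−1) = 21.54160/11.30 = 1.9063.

1.9063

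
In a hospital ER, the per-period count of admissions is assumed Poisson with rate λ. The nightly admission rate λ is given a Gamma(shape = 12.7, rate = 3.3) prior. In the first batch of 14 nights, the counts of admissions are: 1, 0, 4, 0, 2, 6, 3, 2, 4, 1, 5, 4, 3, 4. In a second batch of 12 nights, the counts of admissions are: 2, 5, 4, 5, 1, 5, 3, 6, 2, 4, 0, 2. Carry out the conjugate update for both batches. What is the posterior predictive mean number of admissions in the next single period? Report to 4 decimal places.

With a Gamma(shape α, rate β) prior, the Poisson likelihood is conjugate: the posterior is Gamma(α + ΣXᵢ, β + n).
Batch 1: sum of counts S = 39 over n = 14 nights.
After batch 1: Gamma(α+S, β+n) = Gamma(12.7+39, 3.3+14) = Gamma(51.7, 17.3).
Batch 2: sum of counts S = 39 over n = 12 nights.
After batch 2: Gamma(α+S, β+n) = Gamma(51.7+39, 17.3+12) = Gamma(90.7, 29.3).
The predictive distribution for one future period is NegBinom with mean α/β = 3.0956.

3.0956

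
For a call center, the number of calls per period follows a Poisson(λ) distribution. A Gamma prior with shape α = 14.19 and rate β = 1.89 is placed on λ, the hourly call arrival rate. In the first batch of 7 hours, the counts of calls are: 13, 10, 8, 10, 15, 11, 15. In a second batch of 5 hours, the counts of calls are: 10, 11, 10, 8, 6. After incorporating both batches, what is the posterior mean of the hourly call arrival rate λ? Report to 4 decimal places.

10.1649

With a Gamma(shape α, rate β) prior, the Poisson likelihood is conjugate: the posterior is Gamma(α + ΣXᵢ, β + n).
Batch 1: sum of counts S = 82 over n = 7 hours.
After batch 1: Gamma(α+S, β+n) = Gamma(14.19+82, 1.89+7) = Gamma(96.19, 8.89).
Batch 2: sum of counts S = 45 over n = 5 hours.
After batch 2: Gamma(α+S, β+n) = Gamma(96.19+45, 8.89+5) = Gamma(141.19, 13.89).
Posterior mean = α/β = 141.19/13.89 = 10.1649.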